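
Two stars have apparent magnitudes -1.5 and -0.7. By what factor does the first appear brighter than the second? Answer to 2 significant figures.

2.1

Δm = -1.5 − (-0.7) = -0.8
Flux ratio = 10^(−0.4 Δm) = 10^(−0.4 × -0.8) = 10^0.320 = 2.089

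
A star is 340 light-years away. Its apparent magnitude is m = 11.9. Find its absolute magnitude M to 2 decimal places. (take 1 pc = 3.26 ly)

M ≈ 6.81

d = 340 ly / 3.26 = 104.3 pc
5 log₁₀(d/10 pc) = 5 log₁₀(104.3) − 5 = 5.091
M = m − 5 log₁₀(d/10) = 11.9 − 5.091 = 6.809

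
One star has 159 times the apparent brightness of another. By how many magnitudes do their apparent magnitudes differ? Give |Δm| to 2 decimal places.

|Δm| ≈ 5.50

Pogson: Δm = −2.5 log₁₀(ratio) = −2.5 log₁₀(159) = −2.5 × 2.2014 = -5.503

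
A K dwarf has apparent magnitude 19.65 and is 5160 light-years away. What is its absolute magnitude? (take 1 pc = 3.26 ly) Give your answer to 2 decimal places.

M ≈ 8.65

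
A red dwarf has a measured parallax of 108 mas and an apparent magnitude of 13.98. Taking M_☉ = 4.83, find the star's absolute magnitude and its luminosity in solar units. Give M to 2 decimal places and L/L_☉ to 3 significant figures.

M ≈ 14.15; L/L_☉ ≈ 1.88×10^-4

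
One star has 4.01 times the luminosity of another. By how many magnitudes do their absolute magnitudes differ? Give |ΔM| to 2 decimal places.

|ΔM| ≈ 1.51

Pogson: ΔM = −2.5 log₁₀(ratio) = −2.5 log₁₀(4.01) = −2.5 × 0.6031 = -1.508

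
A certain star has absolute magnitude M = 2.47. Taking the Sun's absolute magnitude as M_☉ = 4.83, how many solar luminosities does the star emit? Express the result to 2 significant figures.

L/L_☉ ≈ 8.8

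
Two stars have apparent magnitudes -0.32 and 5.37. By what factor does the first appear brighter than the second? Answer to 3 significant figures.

Magnitude difference = -5.69
Flux ratio = 10^(−0.4 Δm) = 10^(−0.4 × -5.69) = 10^2.276 = 188.8

189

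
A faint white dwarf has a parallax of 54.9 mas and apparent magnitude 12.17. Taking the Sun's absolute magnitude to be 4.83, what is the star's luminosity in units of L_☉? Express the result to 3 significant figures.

L/L_☉ ≈ 3.84×10^-3

d = 1/p = 1000/54.9 mas = 18.21 pc
M = m − 5 log₁₀ d + 5 = 12.17 − 5·1.2604 + 5 = 10.868
M − M_☉ = 10.868 − 4.83 = 6.038
L/L_☉ = 10^(−0.4 × 6.038) = 3.845×10^-3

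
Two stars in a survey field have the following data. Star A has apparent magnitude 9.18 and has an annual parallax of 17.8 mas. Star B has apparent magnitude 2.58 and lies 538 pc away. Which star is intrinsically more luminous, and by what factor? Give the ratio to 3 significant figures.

Star B is more luminous, by a factor of 40000.

Star A: p = 17.8 mas = 0.0178″ → d = 1/p = 56.18 pc
Star A: M = m − 5 log₁₀ d + 5 = 9.18 − 5·1.7496 + 5 = 5.432
Star B: M = m − 5 log₁₀ d + 5 = 2.58 − 5·2.7308 + 5 = -6.074
ΔM = M_A − M_B = 5.432 − (-6.074) = 11.506; smaller M is more luminous → Star B.
L ratio = 10^(0.4 |ΔM|) = 10^4.602 = 40030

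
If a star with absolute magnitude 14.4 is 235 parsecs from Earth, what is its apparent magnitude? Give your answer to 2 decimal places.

m = M + 5 log₁₀ d − 5 = 14.4 + 5·2.3711 − 5 = 21.255

m ≈ 21.26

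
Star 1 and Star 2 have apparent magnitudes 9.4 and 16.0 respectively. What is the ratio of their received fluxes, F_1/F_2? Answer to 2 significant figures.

F_1/F_2 ≈ 440

Magnitude difference = -6.6
Flux ratio = 10^(−0.4 Δm) = 10^(−0.4 × -6.6) = 10^2.640 = 436.5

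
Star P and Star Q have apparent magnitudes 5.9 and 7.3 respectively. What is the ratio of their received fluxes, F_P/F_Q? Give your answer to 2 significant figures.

Magnitude difference = -1.4
Flux ratio = 10^(−0.4 Δm) = 10^(−0.4 × -1.4) = 10^0.560 = 3.631

F_P/F_Q ≈ 3.6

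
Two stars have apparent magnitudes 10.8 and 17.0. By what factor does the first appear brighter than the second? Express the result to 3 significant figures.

302

Magnitude difference = -6.2
Flux ratio = 10^(−0.4 Δm) = 10^(−0.4 × -6.2) = 10^2.480 = 302.0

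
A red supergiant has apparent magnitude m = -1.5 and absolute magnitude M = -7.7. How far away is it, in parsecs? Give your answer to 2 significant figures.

μ = m − M = 6.200
m − M = 5 log₁₀ d − 5
log₁₀ d = (m − M)/5 + 1 = 2.2400
d = 10^2.2400 = 173.8 pc

d ≈ 170 pc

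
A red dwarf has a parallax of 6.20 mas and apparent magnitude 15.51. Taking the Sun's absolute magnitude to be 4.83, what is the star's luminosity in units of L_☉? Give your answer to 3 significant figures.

L/L_☉ ≈ 0.0139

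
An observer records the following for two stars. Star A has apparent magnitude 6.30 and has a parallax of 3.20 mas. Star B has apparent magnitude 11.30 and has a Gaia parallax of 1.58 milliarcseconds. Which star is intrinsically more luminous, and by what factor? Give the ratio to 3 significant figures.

Star A is more luminous, by a factor of 24.4.

Star A: p = 3.20 mas = 3.20×10^-3″ → d = 1/p = 312.5 pc
Star A: M = m − 5 log₁₀ d + 5 = 6.30 − 5·2.4949 + 5 = -1.174
Star B: p = 1.58 mas = 1.58×10^-3″ → d = 1/p = 632.9 pc
Star B: M = m − 5 log₁₀ d + 5 = 11.30 − 5·2.8013 + 5 = 2.293
ΔM = M_A − M_B = -1.174 − (2.293) = -3.468; smaller M is more luminous → Star A.
L ratio = 10^(0.4 |ΔM|) = 10^1.387 = 24.38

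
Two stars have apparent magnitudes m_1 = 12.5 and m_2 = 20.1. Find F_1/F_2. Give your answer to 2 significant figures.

Δm = 12.5 − (20.1) = -7.6
Flux ratio = 10^(−0.4 Δm) = 10^(−0.4 × -7.6) = 10^3.040 = 1096

F_1/F_2 ≈ 1100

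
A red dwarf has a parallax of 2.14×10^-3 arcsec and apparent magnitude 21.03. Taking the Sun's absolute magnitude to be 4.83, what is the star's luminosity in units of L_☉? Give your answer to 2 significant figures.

d = 1/p = 1/2.14×10^-3″ = 467.3 pc
M = m − 5 log₁₀ d + 5 = 21.03 − 5·2.6696 + 5 = 12.682
M − M_☉ = 12.682 − 4.83 = 7.852
L/L_☉ = 10^(−0.4 × 7.852) = 7.231×10^-4

L/L_☉ ≈ 7.2×10^-4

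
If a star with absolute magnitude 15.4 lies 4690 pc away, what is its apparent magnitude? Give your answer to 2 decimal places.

m ≈ 28.76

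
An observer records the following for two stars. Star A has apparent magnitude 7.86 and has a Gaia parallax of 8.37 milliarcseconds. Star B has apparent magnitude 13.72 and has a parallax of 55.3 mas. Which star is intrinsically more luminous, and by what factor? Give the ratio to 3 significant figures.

Star A: p = 8.37 mas = 8.37×10^-3″ → d = 1/p = 119.5 pc
Star A: M = m − 5 log₁₀ d + 5 = 7.86 − 5·2.0773 + 5 = 2.474
Star B: p = 55.3 mas = 0.0553″ → d = 1/p = 18.08 pc
Star B: M = m − 5 log₁₀ d + 5 = 13.72 − 5·1.2573 + 5 = 12.434
ΔM = M_A − M_B = 2.474 − (12.434) = -9.960; smaller M is more luminous → Star A.
L ratio = 10^(0.4 |ΔM|) = 10^3.984 = 9638

Star A is more luminous, by a factor of 9640.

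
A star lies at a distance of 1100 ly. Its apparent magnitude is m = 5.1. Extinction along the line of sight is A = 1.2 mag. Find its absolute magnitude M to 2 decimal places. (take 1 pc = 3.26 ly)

d = 1100 ly / 3.26 = 337.4 pc
5 log₁₀(d/10 pc) = 5 log₁₀(337.4) − 5 = 7.641
M = m − 5 log₁₀(d/10) − A = 5.1 − 7.641 − 1.2 = -3.741

M ≈ -3.74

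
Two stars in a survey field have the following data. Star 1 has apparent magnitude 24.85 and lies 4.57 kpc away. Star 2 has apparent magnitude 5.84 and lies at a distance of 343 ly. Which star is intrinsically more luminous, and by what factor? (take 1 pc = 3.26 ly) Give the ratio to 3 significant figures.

Star 1: d = 4.57 kpc = 4570 pc
Star 1: M = m − 5 log₁₀ d + 5 = 24.85 − 5·3.6599 + 5 = 11.550
Star 2: d = 343 ly / 3.26 = 105.2 pc
Star 2: M = m − 5 log₁₀ d + 5 = 5.84 − 5·2.0221 + 5 = 0.730
ΔM = M_1 − M_2 = 11.550 − (0.730) = 10.821; smaller M is more luminous → Star 2.
L ratio = 10^(0.4 |ΔM|) = 10^4.328 = 21300

Star 2 is more luminous, by a factor of 21300.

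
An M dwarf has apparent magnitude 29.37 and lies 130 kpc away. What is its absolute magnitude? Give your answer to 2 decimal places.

M ≈ 8.80

d = 130 kpc = 130000 pc
5 log₁₀(d/10 pc) = 5 log₁₀(130000) − 5 = 20.570
M = m − 5 log₁₀(d/10) = 29.37 − 20.570 = 8.800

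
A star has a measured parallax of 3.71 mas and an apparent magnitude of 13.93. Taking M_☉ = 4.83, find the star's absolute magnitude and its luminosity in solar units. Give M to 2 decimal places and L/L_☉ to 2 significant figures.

M ≈ 6.78; L/L_☉ ≈ 0.17

d = 1/p = 1000/3.71 mas = 269.5 pc
M = m − 5 log₁₀ d + 5 = 13.93 − 5·2.4306 + 5 = 6.777
M − M_☉ = 6.777 − 4.83 = 1.947
L/L_☉ = 10^(−0.4 × 1.947) = 0.1664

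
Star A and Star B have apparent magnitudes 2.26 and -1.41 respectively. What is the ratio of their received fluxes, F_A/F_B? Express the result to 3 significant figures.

Δm = 2.26 − (-1.41) = 3.67
Flux ratio = 10^(−0.4 Δm) = 10^(−0.4 × 3.67) = 10^-1.468 = 0.03404

F_A/F_B ≈ 0.0340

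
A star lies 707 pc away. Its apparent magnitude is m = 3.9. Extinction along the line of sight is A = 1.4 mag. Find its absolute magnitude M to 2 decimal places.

M ≈ -6.75

5 log₁₀(d/10 pc) = 5 log₁₀(707.0) − 5 = 9.247
M = m − 5 log₁₀(d/10) − A = 3.9 − 9.247 − 1.4 = -6.747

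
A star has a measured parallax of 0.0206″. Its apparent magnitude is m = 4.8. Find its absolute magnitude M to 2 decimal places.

M ≈ 1.37

d = 1/p = 1/0.0206″ = 48.54 pc
5 log₁₀(d/10 pc) = 5 log₁₀(48.54) − 5 = 3.431
M = m − 5 log₁₀(d/10) = 4.8 − 3.431 = 1.369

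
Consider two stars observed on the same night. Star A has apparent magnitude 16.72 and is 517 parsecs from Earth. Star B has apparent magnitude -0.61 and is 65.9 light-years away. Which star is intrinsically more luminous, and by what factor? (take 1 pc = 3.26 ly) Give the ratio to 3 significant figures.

Star B is more luminous, by a factor of 13100.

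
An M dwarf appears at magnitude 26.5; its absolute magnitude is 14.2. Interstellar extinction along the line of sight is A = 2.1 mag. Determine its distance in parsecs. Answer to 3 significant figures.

d ≈ 1100 pc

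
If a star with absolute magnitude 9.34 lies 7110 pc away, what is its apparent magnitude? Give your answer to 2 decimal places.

m ≈ 23.60

m = M + 5 log₁₀ d − 5 = 9.34 + 5·3.8519 − 5 = 23.599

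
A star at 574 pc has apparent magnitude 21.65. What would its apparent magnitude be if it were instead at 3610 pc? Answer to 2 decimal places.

m ≈ 25.64

Flux ∝ 1/d², so Δm = 5 log₁₀(d₂/d₁) = 5 log₁₀(3610/574) = 3.993
m₂ = m₁ + Δm = 21.65 + (3.993) = 25.643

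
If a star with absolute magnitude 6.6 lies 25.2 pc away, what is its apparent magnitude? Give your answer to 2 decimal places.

m = M + 5 log₁₀ d − 5 = 6.6 + 5·1.4014 − 5 = 8.607

m ≈ 8.61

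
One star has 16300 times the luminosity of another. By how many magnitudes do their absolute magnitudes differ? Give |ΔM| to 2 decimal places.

Pogson: ΔM = −2.5 log₁₀(ratio) = −2.5 log₁₀(16300) = −2.5 × 4.2122 = -10.530

|ΔM| ≈ 10.53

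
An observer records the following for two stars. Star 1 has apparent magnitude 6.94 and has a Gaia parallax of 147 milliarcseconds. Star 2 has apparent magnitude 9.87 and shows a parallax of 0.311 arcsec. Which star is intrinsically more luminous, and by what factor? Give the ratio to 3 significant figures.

Star 1: p = 147 mas = 0.147″ → d = 1/p = 6.803 pc
Star 1: M = m − 5 log₁₀ d + 5 = 6.94 − 5·0.8327 + 5 = 7.777
Star 2: d = 1/p = 1/0.311″ = 3.215 pc
Star 2: M = m − 5 log₁₀ d + 5 = 9.87 − 5·0.5072 + 5 = 12.334
ΔM = M_1 − M_2 = 7.777 − (12.334) = -4.557; smaller M is more luminous → Star 1.
L ratio = 10^(0.4 |ΔM|) = 10^1.823 = 66.51

Star 1 is more luminous, by a factor of 66.5.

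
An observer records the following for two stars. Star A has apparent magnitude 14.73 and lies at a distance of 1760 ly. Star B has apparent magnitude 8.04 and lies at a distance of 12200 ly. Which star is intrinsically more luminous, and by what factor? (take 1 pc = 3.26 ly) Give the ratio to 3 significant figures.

Star A: d = 1760 ly / 3.26 = 539.9 pc
Star A: M = m − 5 log₁₀ d + 5 = 14.73 − 5·2.7323 + 5 = 6.069
Star B: d = 12200 ly / 3.26 = 3742 pc
Star B: M = m − 5 log₁₀ d + 5 = 8.04 − 5·3.5731 + 5 = -4.826
ΔM = M_A − M_B = 6.069 − (-4.826) = 10.894; smaller M is more luminous → Star B.
L ratio = 10^(0.4 |ΔM|) = 10^4.358 = 22790

Star B is more luminous, by a factor of 22800.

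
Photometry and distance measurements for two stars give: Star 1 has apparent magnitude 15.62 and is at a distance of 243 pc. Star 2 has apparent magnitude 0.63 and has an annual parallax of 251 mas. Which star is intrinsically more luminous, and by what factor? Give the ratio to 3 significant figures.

Star 1: M = m − 5 log₁₀ d + 5 = 15.62 − 5·2.3856 + 5 = 8.692
Star 2: p = 251 mas = 0.251″ → d = 1/p = 3.984 pc
Star 2: M = m − 5 log₁₀ d + 5 = 0.63 − 5·0.6003 + 5 = 2.628
ΔM = M_1 − M_2 = 8.692 − (2.628) = 6.064; smaller M is more luminous → Star 2.
L ratio = 10^(0.4 |ΔM|) = 10^2.425 = 266.3

Star 2 is more luminous, by a factor of 266.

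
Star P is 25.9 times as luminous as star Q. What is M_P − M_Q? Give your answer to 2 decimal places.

M_P − M_Q ≈ -3.53

Pogson: ΔM = −2.5 log₁₀(ratio) = −2.5 log₁₀(25.9) = −2.5 × 1.4133 = -3.533
Star P is brighter, so it has the smaller magnitude: the difference is negative.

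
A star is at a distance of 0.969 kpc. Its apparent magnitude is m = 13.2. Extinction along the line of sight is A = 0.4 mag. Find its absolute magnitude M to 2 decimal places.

d = 0.969 kpc = 969.0 pc
5 log₁₀(d/10 pc) = 5 log₁₀(969.0) − 5 = 9.932
M = m − 5 log₁₀(d/10) − A = 13.2 − 9.932 − 0.4 = 2.868

M ≈ 2.87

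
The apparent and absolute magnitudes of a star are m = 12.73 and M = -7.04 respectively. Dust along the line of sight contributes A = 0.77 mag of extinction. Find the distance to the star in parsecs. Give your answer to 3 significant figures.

d ≈ 63100 pc

m − M = 5 log₁₀(d/10 pc) + A  ⇒  12.73 − (-7.04) − 0.77 = 5 log₁₀(d/10)
19.000 = 5 log₁₀(d/10)
log₁₀ d = (m − M − A)/5 + 1 = 4.8000
d = 10^4.8000 = 63100 pc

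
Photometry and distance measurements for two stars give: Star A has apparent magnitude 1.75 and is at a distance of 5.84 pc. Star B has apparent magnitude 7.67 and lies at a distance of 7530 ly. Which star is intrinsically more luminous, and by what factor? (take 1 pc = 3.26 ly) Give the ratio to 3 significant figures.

Star B is more luminous, by a factor of 670.

Star A: M = m − 5 log₁₀ d + 5 = 1.75 − 5·0.7664 + 5 = 2.918
Star B: d = 7530 ly / 3.26 = 2310 pc
Star B: M = m − 5 log₁₀ d + 5 = 7.67 − 5·3.3636 + 5 = -4.148
ΔM = M_A − M_B = 2.918 − (-4.148) = 7.066; smaller M is more luminous → Star B.
L ratio = 10^(0.4 |ΔM|) = 10^2.826 = 670.4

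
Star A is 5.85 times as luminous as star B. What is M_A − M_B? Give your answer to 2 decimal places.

Pogson: ΔM = −2.5 log₁₀(ratio) = −2.5 log₁₀(5.85) = −2.5 × 0.7672 = -1.918
Star A is brighter, so it has the smaller magnitude: the difference is negative.

M_A − M_B ≈ -1.92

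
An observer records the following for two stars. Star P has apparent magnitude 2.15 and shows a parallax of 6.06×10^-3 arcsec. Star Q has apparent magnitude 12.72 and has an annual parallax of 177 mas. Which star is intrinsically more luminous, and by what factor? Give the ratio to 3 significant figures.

Star P: d = 1/p = 1/6.06×10^-3″ = 165.0 pc
Star P: M = m − 5 log₁₀ d + 5 = 2.15 − 5·2.2175 + 5 = -3.938
Star Q: p = 177 mas = 0.177″ → d = 1/p = 5.650 pc
Star Q: M = m − 5 log₁₀ d + 5 = 12.72 − 5·0.7520 + 5 = 13.960
ΔM = M_P − M_Q = -3.938 − (13.960) = -17.898; smaller M is more luminous → Star P.
L ratio = 10^(0.4 |ΔM|) = 10^7.159 = 1.442×10^7

Star P is more luminous, by a factor of 1.44×10^7.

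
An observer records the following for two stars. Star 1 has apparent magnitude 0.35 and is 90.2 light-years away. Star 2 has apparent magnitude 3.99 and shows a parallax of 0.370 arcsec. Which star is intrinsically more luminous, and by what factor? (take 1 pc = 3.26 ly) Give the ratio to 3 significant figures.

Star 1 is more luminous, by a factor of 2990.

Star 1: d = 90.2 ly / 3.26 = 27.67 pc
Star 1: M = m − 5 log₁₀ d + 5 = 0.35 − 5·1.4420 + 5 = -1.860
Star 2: d = 1/p = 1/0.370″ = 2.703 pc
Star 2: M = m − 5 log₁₀ d + 5 = 3.99 − 5·0.4318 + 5 = 6.831
ΔM = M_1 − M_2 = -1.860 − (6.831) = -8.691; smaller M is more luminous → Star 1.
L ratio = 10^(0.4 |ΔM|) = 10^3.476 = 2995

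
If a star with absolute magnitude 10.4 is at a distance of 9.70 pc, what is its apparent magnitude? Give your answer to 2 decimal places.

m ≈ 10.33

m = M + 5 log₁₀ d − 5 = 10.4 + 5·0.9868 − 5 = 10.334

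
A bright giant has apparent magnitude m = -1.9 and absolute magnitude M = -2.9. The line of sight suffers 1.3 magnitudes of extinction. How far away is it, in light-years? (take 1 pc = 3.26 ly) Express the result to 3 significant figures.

m − M = 5 log₁₀(d/10 pc) + A  ⇒  -1.9 − (-2.9) − 1.3 = 5 log₁₀(d/10)
-0.300 = 5 log₁₀(d/10)
log₁₀ d = (m − M − A)/5 + 1 = 0.9400
d = 10^0.9400 = 8.710 pc
= 28.39 ly

d ≈ 28.4 ly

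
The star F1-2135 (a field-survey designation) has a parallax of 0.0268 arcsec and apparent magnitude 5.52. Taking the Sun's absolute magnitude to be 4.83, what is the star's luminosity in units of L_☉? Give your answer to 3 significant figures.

L/L_☉ ≈ 7.37

d = 1/p = 1/0.0268″ = 37.31 pc
M = m − 5 log₁₀ d + 5 = 5.52 − 5·1.5719 + 5 = 2.661
M − M_☉ = 2.661 − 4.83 = -2.169
L/L_☉ = 10^(−0.4 × -2.169) = 7.374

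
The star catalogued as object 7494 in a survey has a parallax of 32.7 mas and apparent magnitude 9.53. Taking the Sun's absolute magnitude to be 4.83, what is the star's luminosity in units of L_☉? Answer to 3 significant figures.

L/L_☉ ≈ 0.123

d = 1/p = 1000/32.7 mas = 30.58 pc
M = m − 5 log₁₀ d + 5 = 9.53 − 5·1.4855 + 5 = 7.103
M − M_☉ = 7.103 − 4.83 = 2.273
L/L_☉ = 10^(−0.4 × 2.273) = 0.1233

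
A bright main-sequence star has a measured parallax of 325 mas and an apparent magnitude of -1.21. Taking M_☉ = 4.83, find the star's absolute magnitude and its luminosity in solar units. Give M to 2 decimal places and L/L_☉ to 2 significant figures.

d = 1/p = 1000/325 mas = 3.077 pc
M = m − 5 log₁₀ d + 5 = -1.21 − 5·0.4881 + 5 = 1.349
M − M_☉ = 1.349 − 4.83 = -3.481
L/L_☉ = 10^(−0.4 × -3.481) = 24.67

M ≈ 1.35; L/L_☉ ≈ 25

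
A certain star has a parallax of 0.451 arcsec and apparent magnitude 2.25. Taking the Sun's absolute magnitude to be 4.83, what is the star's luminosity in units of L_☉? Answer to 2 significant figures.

L/L_☉ ≈ 0.53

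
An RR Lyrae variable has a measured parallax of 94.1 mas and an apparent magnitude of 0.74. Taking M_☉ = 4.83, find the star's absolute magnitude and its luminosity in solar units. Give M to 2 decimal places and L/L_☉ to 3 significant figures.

M ≈ 0.61; L/L_☉ ≈ 48.8

d = 1/p = 1000/94.1 mas = 10.63 pc
M = m − 5 log₁₀ d + 5 = 0.74 − 5·1.0264 + 5 = 0.608
M − M_☉ = 0.608 − 4.83 = -4.222
L/L_☉ = 10^(−0.4 × -4.222) = 48.85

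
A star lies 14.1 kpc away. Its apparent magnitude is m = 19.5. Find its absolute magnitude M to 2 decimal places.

d = 14.1 kpc = 14100 pc
5 log₁₀(d/10 pc) = 5 log₁₀(14100) − 5 = 15.746
M = m − 5 log₁₀(d/10) = 19.5 − 15.746 = 3.754

M ≈ 3.75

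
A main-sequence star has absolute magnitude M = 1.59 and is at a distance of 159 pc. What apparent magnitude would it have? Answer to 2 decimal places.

m = M + 5 log₁₀ d − 5 = 1.59 + 5·2.2014 − 5 = 7.597

m ≈ 7.60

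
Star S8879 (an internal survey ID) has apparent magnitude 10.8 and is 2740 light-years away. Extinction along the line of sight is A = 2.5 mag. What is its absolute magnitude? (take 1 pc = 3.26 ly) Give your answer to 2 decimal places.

M ≈ -1.32

d = 2740 ly / 3.26 = 840.5 pc
5 log₁₀(d/10 pc) = 5 log₁₀(840.5) − 5 = 9.623
M = m − 5 log₁₀(d/10) − A = 10.8 − 9.623 − 2.5 = -1.323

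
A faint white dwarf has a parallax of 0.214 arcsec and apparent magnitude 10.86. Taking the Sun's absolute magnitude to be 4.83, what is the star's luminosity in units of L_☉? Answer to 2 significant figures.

L/L_☉ ≈ 8.5×10^-4

d = 1/p = 1/0.214″ = 4.673 pc
M = m − 5 log₁₀ d + 5 = 10.86 − 5·0.6696 + 5 = 12.512
M − M_☉ = 12.512 − 4.83 = 7.682
L/L_☉ = 10^(−0.4 × 7.682) = 8.456×10^-4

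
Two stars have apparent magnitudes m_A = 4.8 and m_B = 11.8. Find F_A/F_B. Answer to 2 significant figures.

F_A/F_B ≈ 630

Magnitude difference = -7.0
Flux ratio = 10^(−0.4 Δm) = 10^(−0.4 × -7.0) = 10^2.800 = 631.0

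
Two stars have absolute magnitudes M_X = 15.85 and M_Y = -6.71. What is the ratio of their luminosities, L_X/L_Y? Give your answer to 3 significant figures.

ΔM = M_X − M_Y = 22.56
L_X/L_Y = 10^(−0.4 ΔM) = 10^-9.024 = 9.462×10^-10

L_X/L_Y ≈ 9.46×10^-10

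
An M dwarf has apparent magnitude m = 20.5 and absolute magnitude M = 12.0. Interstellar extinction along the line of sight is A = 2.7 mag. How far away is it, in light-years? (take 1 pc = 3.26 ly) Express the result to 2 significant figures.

d ≈ 470 ly

m − M = 5 log₁₀(d/10 pc) + A  ⇒  20.5 − (12.0) − 2.7 = 5 log₁₀(d/10)
5.800 = 5 log₁₀(d/10)
log₁₀ d = (m − M − A)/5 + 1 = 2.1600
d = 10^2.1600 = 144.5 pc
= 471.2 ly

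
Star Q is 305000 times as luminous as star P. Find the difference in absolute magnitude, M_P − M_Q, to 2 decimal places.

Pogson: ΔM = −2.5 log₁₀(ratio) = −2.5 log₁₀(305000) = −2.5 × 5.4843 = -13.711
Star Q is brighter so has the smaller magnitude: M_P − M_Q is positive.

M_P − M_Q ≈ 13.71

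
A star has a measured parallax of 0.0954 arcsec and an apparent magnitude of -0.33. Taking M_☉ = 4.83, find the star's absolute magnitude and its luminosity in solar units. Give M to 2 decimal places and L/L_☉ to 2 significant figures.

d = 1/p = 1/0.0954″ = 10.48 pc
M = m − 5 log₁₀ d + 5 = -0.33 − 5·1.0205 + 5 = -0.432
M − M_☉ = -0.432 − 4.83 = -5.262
L/L_☉ = 10^(−0.4 × -5.262) = 127.3

M ≈ -0.43; L/L_☉ ≈ 130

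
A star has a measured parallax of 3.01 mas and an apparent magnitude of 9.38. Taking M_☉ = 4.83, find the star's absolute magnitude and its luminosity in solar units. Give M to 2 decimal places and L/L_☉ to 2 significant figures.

d = 1/p = 1000/3.01 mas = 332.2 pc
M = m − 5 log₁₀ d + 5 = 9.38 − 5·2.5214 + 5 = 1.773
M − M_☉ = 1.773 − 4.83 = -3.057
L/L_☉ = 10^(−0.4 × -3.057) = 16.71

M ≈ 1.77; L/L_☉ ≈ 17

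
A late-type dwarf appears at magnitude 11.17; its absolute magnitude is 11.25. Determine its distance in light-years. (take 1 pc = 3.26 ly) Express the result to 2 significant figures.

d ≈ 31 ly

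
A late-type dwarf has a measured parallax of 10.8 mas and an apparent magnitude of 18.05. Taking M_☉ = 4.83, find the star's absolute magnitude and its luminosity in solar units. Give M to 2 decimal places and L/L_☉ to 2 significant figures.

M ≈ 13.22; L/L_☉ ≈ 4.4×10^-4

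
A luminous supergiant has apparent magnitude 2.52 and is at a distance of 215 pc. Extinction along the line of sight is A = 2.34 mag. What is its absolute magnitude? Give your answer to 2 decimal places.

M ≈ -6.48

5 log₁₀(d/10 pc) = 5 log₁₀(215.0) − 5 = 6.662
M = m − 5 log₁₀(d/10) − A = 2.52 − 6.662 − 2.34 = -6.482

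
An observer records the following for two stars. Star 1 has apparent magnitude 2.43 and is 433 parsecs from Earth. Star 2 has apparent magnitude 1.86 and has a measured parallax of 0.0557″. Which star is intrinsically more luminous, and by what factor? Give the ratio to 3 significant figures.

Star 1: M = m − 5 log₁₀ d + 5 = 2.43 − 5·2.6365 + 5 = -5.752
Star 2: d = 1/p = 1/0.0557″ = 17.95 pc
Star 2: M = m − 5 log₁₀ d + 5 = 1.86 − 5·1.2541 + 5 = 0.589
ΔM = M_1 − M_2 = -5.752 − (0.589) = -6.342; smaller M is more luminous → Star 1.
L ratio = 10^(0.4 |ΔM|) = 10^2.537 = 344.1

Star 1 is more luminous, by a factor of 344.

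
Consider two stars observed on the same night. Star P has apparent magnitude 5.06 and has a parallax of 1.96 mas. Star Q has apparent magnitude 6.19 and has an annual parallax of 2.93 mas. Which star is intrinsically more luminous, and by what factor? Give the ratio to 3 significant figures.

Star P is more luminous, by a factor of 6.33.

Star P: p = 1.96 mas = 1.96×10^-3″ → d = 1/p = 510.2 pc
Star P: M = m − 5 log₁₀ d + 5 = 5.06 − 5·2.7077 + 5 = -3.479
Star Q: p = 2.93 mas = 2.93×10^-3″ → d = 1/p = 341.3 pc
Star Q: M = m − 5 log₁₀ d + 5 = 6.19 − 5·2.5331 + 5 = -1.476
ΔM = M_P − M_Q = -3.479 − (-1.476) = -2.003; smaller M is more luminous → Star P.
L ratio = 10^(0.4 |ΔM|) = 10^0.801 = 6.327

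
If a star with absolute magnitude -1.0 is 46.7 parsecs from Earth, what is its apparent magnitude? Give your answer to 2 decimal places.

m = M + 5 log₁₀ d − 5 = -1.0 + 5·1.6693 − 5 = 2.347

m ≈ 2.35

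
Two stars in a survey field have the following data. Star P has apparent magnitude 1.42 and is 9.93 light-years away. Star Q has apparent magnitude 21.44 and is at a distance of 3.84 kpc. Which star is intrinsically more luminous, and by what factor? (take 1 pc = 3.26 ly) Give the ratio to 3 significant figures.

Star P is more luminous, by a factor of 64.1.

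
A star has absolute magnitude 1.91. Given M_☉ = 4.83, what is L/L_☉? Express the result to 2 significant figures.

L/L_☉ ≈ 15

M − M_☉ = 1.91 − 4.83 = -2.920
L/L_☉ = 10^(−0.4 (M − M_☉)) = 10^1.168 = 14.72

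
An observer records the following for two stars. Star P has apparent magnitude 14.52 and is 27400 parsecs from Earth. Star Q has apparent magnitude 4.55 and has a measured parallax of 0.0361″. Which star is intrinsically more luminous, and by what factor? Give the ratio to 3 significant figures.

Star P: M = m − 5 log₁₀ d + 5 = 14.52 − 5·4.4378 + 5 = -2.669
Star Q: d = 1/p = 1/0.0361″ = 27.70 pc
Star Q: M = m − 5 log₁₀ d + 5 = 4.55 − 5·1.4425 + 5 = 2.338
ΔM = M_P − M_Q = -2.669 − (2.338) = -5.006; smaller M is more luminous → Star P.
L ratio = 10^(0.4 |ΔM|) = 10^2.003 = 100.6

Star P is more luminous, by a factor of 101.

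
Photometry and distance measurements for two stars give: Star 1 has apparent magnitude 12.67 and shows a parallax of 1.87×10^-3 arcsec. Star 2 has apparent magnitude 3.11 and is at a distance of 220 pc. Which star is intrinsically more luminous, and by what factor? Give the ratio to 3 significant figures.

Star 2 is more luminous, by a factor of 1130.

Star 1: d = 1/p = 1/1.87×10^-3″ = 534.8 pc
Star 1: M = m − 5 log₁₀ d + 5 = 12.67 − 5·2.7282 + 5 = 4.029
Star 2: M = m − 5 log₁₀ d + 5 = 3.11 − 5·2.3424 + 5 = -3.602
ΔM = M_1 − M_2 = 4.029 − (-3.602) = 7.631; smaller M is more luminous → Star 2.
L ratio = 10^(0.4 |ΔM|) = 10^3.053 = 1129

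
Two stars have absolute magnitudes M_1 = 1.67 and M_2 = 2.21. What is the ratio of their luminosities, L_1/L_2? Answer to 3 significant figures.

ΔM = M_1 − M_2 = -0.54
L_1/L_2 = 10^(−0.4 ΔM) = 10^0.216 = 1.644

L_1/L_2 ≈ 1.64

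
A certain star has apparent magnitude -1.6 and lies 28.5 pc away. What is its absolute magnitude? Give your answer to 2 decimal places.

M ≈ -3.87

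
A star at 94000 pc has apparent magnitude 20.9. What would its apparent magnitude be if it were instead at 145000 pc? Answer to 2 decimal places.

Flux ∝ 1/d², so Δm = 5 log₁₀(d₂/d₁) = 5 log₁₀(145000/94000) = 0.941
m₂ = m₁ + Δm = 20.9 + (0.941) = 21.841

m ≈ 21.84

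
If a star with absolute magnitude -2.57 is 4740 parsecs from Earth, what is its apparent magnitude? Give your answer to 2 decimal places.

m ≈ 10.81

m = M + 5 log₁₀ d − 5 = -2.57 + 5·3.6758 − 5 = 10.809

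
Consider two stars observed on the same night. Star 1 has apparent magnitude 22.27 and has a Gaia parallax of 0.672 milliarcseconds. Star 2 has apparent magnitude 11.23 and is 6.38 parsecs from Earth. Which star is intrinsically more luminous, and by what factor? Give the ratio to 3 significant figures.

Star 1: p = 0.672 mas = 6.72×10^-4″ → d = 1/p = 1488 pc
Star 1: M = m − 5 log₁₀ d + 5 = 22.27 − 5·3.1726 + 5 = 11.407
Star 2: M = m − 5 log₁₀ d + 5 = 11.23 − 5·0.8048 + 5 = 12.206
ΔM = M_1 − M_2 = 11.407 − (12.206) = -0.799; smaller M is more luminous → Star 1.
L ratio = 10^(0.4 |ΔM|) = 10^0.320 = 2.087

Star 1 is more luminous, by a factor of 2.09.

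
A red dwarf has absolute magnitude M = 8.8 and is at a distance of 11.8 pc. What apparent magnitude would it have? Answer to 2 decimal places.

m = M + 5 log₁₀ d − 5 = 8.8 + 5·1.0719 − 5 = 9.159

m ≈ 9.16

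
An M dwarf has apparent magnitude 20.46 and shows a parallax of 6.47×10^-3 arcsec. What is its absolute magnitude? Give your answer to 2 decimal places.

d = 1/p = 1/6.47×10^-3″ = 154.6 pc
5 log₁₀(d/10 pc) = 5 log₁₀(154.6) − 5 = 5.945
M = m − 5 log₁₀(d/10) = 20.46 − 5.945 = 14.515

M ≈ 14.51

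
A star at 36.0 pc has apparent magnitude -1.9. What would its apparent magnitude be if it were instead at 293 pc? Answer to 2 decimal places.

m ≈ 2.65

Flux ∝ 1/d², so Δm = 5 log₁₀(d₂/d₁) = 5 log₁₀(293/36.0) = 4.553
m₂ = m₁ + Δm = -1.9 + (4.553) = 2.653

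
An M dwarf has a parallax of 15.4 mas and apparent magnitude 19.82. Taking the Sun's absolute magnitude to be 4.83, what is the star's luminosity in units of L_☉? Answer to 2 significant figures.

L/L_☉ ≈ 4.3×10^-5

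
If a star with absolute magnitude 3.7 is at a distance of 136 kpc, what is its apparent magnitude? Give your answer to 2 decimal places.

m ≈ 24.37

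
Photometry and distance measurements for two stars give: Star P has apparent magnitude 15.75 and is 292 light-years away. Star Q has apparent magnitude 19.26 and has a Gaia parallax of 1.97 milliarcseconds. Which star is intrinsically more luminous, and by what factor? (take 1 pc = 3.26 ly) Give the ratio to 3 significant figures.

Star Q is more luminous, by a factor of 1.27.

Star P: d = 292 ly / 3.26 = 89.57 pc
Star P: M = m − 5 log₁₀ d + 5 = 15.75 − 5·1.9522 + 5 = 10.989
Star Q: p = 1.97 mas = 1.97×10^-3″ → d = 1/p = 507.6 pc
Star Q: M = m − 5 log₁₀ d + 5 = 19.26 − 5·2.7055 + 5 = 10.732
ΔM = M_P − M_Q = 10.989 − (10.732) = 0.257; smaller M is more luminous → Star Q.
L ratio = 10^(0.4 |ΔM|) = 10^0.103 = 1.267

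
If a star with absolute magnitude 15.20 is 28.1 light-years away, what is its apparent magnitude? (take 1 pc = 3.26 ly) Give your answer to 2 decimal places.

d = 28.1 ly / 3.26 = 8.620 pc
m = M + 5 log₁₀ d − 5 = 15.20 + 5·0.9355 − 5 = 14.877

m ≈ 14.88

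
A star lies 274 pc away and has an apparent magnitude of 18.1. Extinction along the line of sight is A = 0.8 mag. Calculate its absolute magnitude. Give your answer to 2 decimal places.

5 log₁₀(d/10 pc) = 5 log₁₀(274.0) − 5 = 7.189
M = m − 5 log₁₀(d/10) − A = 18.1 − 7.189 − 0.8 = 10.111

M ≈ 10.11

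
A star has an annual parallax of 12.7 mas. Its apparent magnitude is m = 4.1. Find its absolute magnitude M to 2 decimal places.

p = 12.7 mas = 0.0127″ → d = 1/p = 78.74 pc
5 log₁₀(d/10 pc) = 5 log₁₀(78.74) − 5 = 4.481
M = m − 5 log₁₀(d/10) = 4.1 − 4.481 = -0.381

M ≈ -0.38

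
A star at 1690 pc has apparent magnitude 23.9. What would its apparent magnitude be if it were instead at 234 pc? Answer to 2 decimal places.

m ≈ 19.61

Flux ∝ 1/d², so Δm = 5 log₁₀(d₂/d₁) = 5 log₁₀(234/1690) = -4.293
m₂ = m₁ + Δm = 23.9 + (-4.293) = 19.607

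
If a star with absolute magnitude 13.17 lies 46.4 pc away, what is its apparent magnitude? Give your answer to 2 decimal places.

m = M + 5 log₁₀ d − 5 = 13.17 + 5·1.6665 − 5 = 16.503

m ≈ 16.50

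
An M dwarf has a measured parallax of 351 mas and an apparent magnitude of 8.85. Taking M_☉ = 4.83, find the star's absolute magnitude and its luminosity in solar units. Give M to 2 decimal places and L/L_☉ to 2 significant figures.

M ≈ 11.58; L/L_☉ ≈ 2.0×10^-3

d = 1/p = 1000/351 mas = 2.849 pc
M = m − 5 log₁₀ d + 5 = 8.85 − 5·0.4547 + 5 = 11.577
M − M_☉ = 11.577 − 4.83 = 6.747
L/L_☉ = 10^(−0.4 × 6.747) = 2.002×10^-3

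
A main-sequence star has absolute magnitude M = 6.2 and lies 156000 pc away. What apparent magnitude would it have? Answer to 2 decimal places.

m = M + 5 log₁₀ d − 5 = 6.2 + 5·5.1931 − 5 = 27.166

m ≈ 27.17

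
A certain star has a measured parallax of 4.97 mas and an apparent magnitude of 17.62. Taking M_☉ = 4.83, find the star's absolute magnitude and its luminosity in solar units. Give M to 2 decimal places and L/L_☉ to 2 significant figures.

d = 1/p = 1000/4.97 mas = 201.2 pc
M = m − 5 log₁₀ d + 5 = 17.62 − 5·2.3036 + 5 = 11.102
M − M_☉ = 11.102 − 4.83 = 6.272
L/L_☉ = 10^(−0.4 × 6.272) = 3.099×10^-3

M ≈ 11.10; L/L_☉ ≈ 3.1×10^-3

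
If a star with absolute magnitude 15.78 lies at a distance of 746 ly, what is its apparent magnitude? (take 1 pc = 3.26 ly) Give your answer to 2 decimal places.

m ≈ 22.58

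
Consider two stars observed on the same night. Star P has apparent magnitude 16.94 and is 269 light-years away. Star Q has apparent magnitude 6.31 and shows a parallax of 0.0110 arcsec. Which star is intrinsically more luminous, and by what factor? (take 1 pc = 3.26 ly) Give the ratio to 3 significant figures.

Star P: d = 269 ly / 3.26 = 82.52 pc
Star P: M = m − 5 log₁₀ d + 5 = 16.94 − 5·1.9165 + 5 = 12.357
Star Q: d = 1/p = 1/0.0110″ = 90.91 pc
Star Q: M = m − 5 log₁₀ d + 5 = 6.31 − 5·1.9586 + 5 = 1.517
ΔM = M_P − M_Q = 12.357 − (1.517) = 10.840; smaller M is more luminous → Star Q.
L ratio = 10^(0.4 |ΔM|) = 10^4.336 = 21680

Star Q is more luminous, by a factor of 21700.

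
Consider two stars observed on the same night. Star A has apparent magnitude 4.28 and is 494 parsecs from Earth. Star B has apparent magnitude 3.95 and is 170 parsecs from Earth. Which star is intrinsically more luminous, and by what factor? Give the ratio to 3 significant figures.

Star A: M = m − 5 log₁₀ d + 5 = 4.28 − 5·2.6937 + 5 = -4.189
Star B: M = m − 5 log₁₀ d + 5 = 3.95 − 5·2.2304 + 5 = -2.202
ΔM = M_A − M_B = -4.189 − (-2.202) = -1.986; smaller M is more luminous → Star A.
L ratio = 10^(0.4 |ΔM|) = 10^0.795 = 6.231

Star A is more luminous, by a factor of 6.23.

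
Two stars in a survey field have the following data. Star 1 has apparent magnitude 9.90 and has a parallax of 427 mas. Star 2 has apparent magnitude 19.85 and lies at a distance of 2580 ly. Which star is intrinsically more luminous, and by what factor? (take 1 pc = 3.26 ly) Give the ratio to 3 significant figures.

Star 2 is more luminous, by a factor of 12.0.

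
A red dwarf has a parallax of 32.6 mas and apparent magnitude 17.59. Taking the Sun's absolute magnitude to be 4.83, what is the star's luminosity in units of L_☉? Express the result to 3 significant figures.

d = 1/p = 1000/32.6 mas = 30.67 pc
M = m − 5 log₁₀ d + 5 = 17.59 − 5·1.4868 + 5 = 15.156
M − M_☉ = 15.156 − 4.83 = 10.326
L/L_☉ = 10^(−0.4 × 10.326) = 7.406×10^-5

L/L_☉ ≈ 7.41×10^-5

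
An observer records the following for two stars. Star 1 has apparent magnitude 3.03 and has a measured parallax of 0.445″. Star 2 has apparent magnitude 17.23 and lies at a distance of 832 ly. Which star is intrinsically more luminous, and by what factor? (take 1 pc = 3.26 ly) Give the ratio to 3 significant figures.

Star 1 is more luminous, by a factor of 37.1.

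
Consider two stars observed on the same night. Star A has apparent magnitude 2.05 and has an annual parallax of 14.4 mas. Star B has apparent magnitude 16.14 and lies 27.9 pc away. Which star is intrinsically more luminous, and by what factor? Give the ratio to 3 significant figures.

Star A: p = 14.4 mas = 0.0144″ → d = 1/p = 69.44 pc
Star A: M = m − 5 log₁₀ d + 5 = 2.05 − 5·1.8416 + 5 = -2.158
Star B: M = m − 5 log₁₀ d + 5 = 16.14 − 5·1.4456 + 5 = 13.912
ΔM = M_A − M_B = -2.158 − (13.912) = -16.070; smaller M is more luminous → Star A.
L ratio = 10^(0.4 |ΔM|) = 10^6.428 = 2.680×10^6

Star A is more luminous, by a factor of 2.68×10^6.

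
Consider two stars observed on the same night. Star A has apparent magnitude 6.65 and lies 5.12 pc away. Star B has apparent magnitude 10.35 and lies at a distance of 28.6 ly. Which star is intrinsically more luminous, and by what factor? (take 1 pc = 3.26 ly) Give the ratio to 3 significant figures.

Star A: M = m − 5 log₁₀ d + 5 = 6.65 − 5·0.7093 + 5 = 8.104
Star B: d = 28.6 ly / 3.26 = 8.773 pc
Star B: M = m − 5 log₁₀ d + 5 = 10.35 − 5·0.9431 + 5 = 10.634
ΔM = M_A − M_B = 8.104 − (10.634) = -2.531; smaller M is more luminous → Star A.
L ratio = 10^(0.4 |ΔM|) = 10^1.012 = 10.29

Star A is more luminous, by a factor of 10.3.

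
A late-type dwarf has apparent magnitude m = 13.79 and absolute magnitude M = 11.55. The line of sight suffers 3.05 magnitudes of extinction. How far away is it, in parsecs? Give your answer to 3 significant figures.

m − M = 5 log₁₀(d/10 pc) + A  ⇒  13.79 − (11.55) − 3.05 = 5 log₁₀(d/10)
-0.810 = 5 log₁₀(d/10)
log₁₀ d = (m − M − A)/5 + 1 = 0.8380
d = 10^0.8380 = 6.887 pc

d ≈ 6.89 pc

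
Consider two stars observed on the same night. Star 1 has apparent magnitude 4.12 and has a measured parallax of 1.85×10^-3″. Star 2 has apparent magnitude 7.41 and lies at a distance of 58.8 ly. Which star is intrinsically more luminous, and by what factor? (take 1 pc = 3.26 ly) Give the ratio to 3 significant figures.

Star 1 is more luminous, by a factor of 18600.

Star 1: d = 1/p = 1/1.85×10^-3″ = 540.5 pc
Star 1: M = m − 5 log₁₀ d + 5 = 4.12 − 5·2.7328 + 5 = -4.544
Star 2: d = 58.8 ly / 3.26 = 18.04 pc
Star 2: M = m − 5 log₁₀ d + 5 = 7.41 − 5·1.2562 + 5 = 6.129
ΔM = M_1 − M_2 = -4.544 − (6.129) = -10.673; smaller M is more luminous → Star 1.
L ratio = 10^(0.4 |ΔM|) = 10^4.269 = 18590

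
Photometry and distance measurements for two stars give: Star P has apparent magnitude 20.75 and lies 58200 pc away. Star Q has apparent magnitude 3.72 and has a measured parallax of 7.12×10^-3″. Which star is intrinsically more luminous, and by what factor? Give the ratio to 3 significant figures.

Star Q is more luminous, by a factor of 37.8.

Star P: M = m − 5 log₁₀ d + 5 = 20.75 − 5·4.7649 + 5 = 1.925
Star Q: d = 1/p = 1/7.12×10^-3″ = 140.4 pc
Star Q: M = m − 5 log₁₀ d + 5 = 3.72 − 5·2.1475 + 5 = -2.018
ΔM = M_P − M_Q = 1.925 − (-2.018) = 3.943; smaller M is more luminous → Star Q.
L ratio = 10^(0.4 |ΔM|) = 10^1.577 = 37.77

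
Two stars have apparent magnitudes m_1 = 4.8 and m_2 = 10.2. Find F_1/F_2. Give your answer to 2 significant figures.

Magnitude difference = -5.4
Flux ratio = 10^(−0.4 Δm) = 10^(−0.4 × -5.4) = 10^2.160 = 144.5

F_1/F_2 ≈ 140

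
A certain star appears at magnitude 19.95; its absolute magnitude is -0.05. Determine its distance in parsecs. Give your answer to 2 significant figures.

d ≈ 100000 pc

Distance modulus: m − M = 19.95 − (-0.05) = 20.000
m − M = 5 log₁₀ d − 5
log₁₀ d = (m − M)/5 + 1 = 5.0000
d = 10^5.0000 = 100000 pc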